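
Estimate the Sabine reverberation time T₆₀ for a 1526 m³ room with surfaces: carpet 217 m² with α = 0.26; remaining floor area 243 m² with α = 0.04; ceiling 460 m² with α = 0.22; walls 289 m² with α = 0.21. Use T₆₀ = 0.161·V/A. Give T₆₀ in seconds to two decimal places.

A = Σ Sᵢαᵢ = 217·0.26 + 243·0.04 + 460·0.22 + 289·0.21 = 228.03 m².
T₆₀ = 0.161 × 1526 / 228.03 = 1.077 s.

1.08 s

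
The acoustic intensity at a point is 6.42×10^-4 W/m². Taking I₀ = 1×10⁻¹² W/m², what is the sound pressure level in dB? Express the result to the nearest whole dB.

I/I₀ = 6.42×10^-4/10⁻¹² = 6.42×10^8, and L = 10·log₁₀(I/I₀).
L = 10·(0.8075 + 8) = 88.08 dB.

88 dB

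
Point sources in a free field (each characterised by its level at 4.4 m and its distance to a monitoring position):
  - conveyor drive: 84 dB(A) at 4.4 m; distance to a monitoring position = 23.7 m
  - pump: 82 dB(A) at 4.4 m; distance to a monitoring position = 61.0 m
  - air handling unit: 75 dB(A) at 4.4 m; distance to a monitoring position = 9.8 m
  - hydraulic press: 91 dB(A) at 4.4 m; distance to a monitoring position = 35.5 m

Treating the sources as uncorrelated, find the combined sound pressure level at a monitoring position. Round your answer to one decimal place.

75.5 dB(A)

Propagate each source to the receiver with L = L_ref − 20·log₁₀(r/r_ref), then add intensities.
conveyor drive: 84 − 20·log₁₀(23.7/4.4) = 84 − 14.63 = 69.37 dB(A).
pump: 82 − 20·log₁₀(61.0/4.4) = 82 − 22.84 = 59.16 dB(A).
air handling unit: 75 − 20·log₁₀(9.8/4.4) = 75 − 6.96 = 68.04 dB(A).
hydraulic press: 91 − 20·log₁₀(35.5/4.4) = 91 − 18.14 = 72.86 dB(A).
Σ 10^(L/10) = 3.520e+07 → L_total = 10·log₁₀(3.520e+07) = 75.47 dB(A).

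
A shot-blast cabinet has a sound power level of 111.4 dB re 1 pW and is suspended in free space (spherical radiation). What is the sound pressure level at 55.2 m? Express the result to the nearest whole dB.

Free-field spherical radiation: L_p = L_w − 10·log₁₀(4π·r²), r = 55.2 m.
4π·r² = 3.829e+04 m², 10·log₁₀ of that is 45.831 dB.
L_p = 111.4 − 45.831 = 65.57 dB.

66 dB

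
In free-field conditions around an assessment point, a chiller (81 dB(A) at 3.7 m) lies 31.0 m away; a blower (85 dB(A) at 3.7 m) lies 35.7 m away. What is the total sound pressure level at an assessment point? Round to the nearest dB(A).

67 dB(A)

Apply inverse-square spreading to bring every level to the receiver, then sum 10^(L/10).
chiller: 81 − 20·log₁₀(31.0/3.7) = 81 − 18.46 = 62.54 dB(A).
blower: 85 − 20·log₁₀(35.7/3.7) = 85 − 19.69 = 65.31 dB(A).
Σ 10^(L/10) = 5.190e+06 → L_total = 10·log₁₀(5.190e+06) = 67.15 dB(A).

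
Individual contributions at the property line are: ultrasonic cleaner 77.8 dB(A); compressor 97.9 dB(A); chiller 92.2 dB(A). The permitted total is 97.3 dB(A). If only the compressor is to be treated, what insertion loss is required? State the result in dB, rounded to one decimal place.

Everything except the compressor sums to 10^(77.8/10) + 10^(92.2/10) = 1.720e+09 in linear terms, 92.35 dB(A).
To meet 97.3 dB(A) overall, the treated compressor may contribute at most 10^(97.3/10) − 1.720e+09 = 3.650e+09, i.e. 95.62 dB(A).
So the compressor must be reduced from 97.9 to 95.62 dB(A): IL = 2.28 dB.

2.3 dB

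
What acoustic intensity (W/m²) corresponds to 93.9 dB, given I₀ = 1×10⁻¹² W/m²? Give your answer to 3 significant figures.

I = I₀·10^(L/10) = 10⁻¹² × 10^(93.9/10) = 10^(-2.610).

0.00245 W/m²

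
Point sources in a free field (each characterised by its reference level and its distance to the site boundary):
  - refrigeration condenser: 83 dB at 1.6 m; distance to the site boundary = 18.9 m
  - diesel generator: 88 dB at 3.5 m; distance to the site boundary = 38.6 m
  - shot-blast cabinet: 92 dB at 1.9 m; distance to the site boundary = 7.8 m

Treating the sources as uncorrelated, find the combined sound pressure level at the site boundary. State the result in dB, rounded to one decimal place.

First find each source's level at the receiver (point-source: −20·log₁₀(r/r_ref)), then combine on an intensity basis.
refrigeration condenser: 83 − 20·log₁₀(18.9/1.6) = 83 − 21.45 = 61.55 dB.
diesel generator: 88 − 20·log₁₀(38.6/3.5) = 88 − 20.85 = 67.15 dB.
shot-blast cabinet: 92 − 20·log₁₀(7.8/1.9) = 92 − 12.27 = 79.73 dB.
Σ 10^(L/10) = 1.007e+08 → L_total = 10·log₁₀(1.007e+08) = 80.03 dB.

80.0 dB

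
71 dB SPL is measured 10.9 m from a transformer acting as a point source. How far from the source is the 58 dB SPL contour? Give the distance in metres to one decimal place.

48.7 m

For a point source L₁ − L₂ = 20·log₁₀(r₂/r₁), so r₂ = r₁·10^((L₁−L₂)/20).
r₂ = 10.9·10^((71−58)/20) = 10.9·10^(13.0/20) = 48.69 m.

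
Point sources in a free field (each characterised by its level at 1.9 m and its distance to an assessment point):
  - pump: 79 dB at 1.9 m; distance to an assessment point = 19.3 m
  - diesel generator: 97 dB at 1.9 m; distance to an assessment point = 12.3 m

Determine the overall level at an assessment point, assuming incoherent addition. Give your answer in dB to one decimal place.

80.8 dB

First find each source's level at the receiver (point-source: −20·log₁₀(r/r_ref)), then combine on an intensity basis.
pump: 79 − 20·log₁₀(19.3/1.9) = 79 − 20.14 = 58.86 dB.
diesel generator: 97 − 20·log₁₀(12.3/1.9) = 97 − 16.22 = 80.78 dB.
Σ 10^(L/10) = 1.204e+08 → L_total = 10·log₁₀(1.204e+08) = 80.80 dB.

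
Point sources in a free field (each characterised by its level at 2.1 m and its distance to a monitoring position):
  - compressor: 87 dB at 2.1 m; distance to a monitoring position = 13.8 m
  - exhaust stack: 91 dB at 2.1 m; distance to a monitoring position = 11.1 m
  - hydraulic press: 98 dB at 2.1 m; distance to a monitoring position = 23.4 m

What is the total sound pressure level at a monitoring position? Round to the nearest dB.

80 dB

First find each source's level at the receiver (point-source: −20·log₁₀(r/r_ref)), then combine on an intensity basis.
compressor: 87 − 20·log₁₀(13.8/2.1) = 87 − 16.35 = 70.65 dB.
exhaust stack: 91 − 20·log₁₀(11.1/2.1) = 91 − 14.46 = 76.54 dB.
hydraulic press: 98 − 20·log₁₀(23.4/2.1) = 98 − 20.94 = 77.06 dB.
Σ 10^(L/10) = 1.075e+08 → L_total = 10·log₁₀(1.075e+08) = 80.31 dB.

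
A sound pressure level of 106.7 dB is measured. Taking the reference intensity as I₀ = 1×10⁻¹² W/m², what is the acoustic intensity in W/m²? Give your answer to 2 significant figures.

0.047 W/m²

I = I₀·10^(L/10) = 10⁻¹² × 10^(106.7/10) = 10^(-1.330).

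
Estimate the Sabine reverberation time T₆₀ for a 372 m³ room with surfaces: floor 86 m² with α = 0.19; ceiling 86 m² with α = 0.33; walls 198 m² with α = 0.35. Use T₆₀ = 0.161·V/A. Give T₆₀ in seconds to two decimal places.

A = Σ Sᵢαᵢ = 86·0.19 + 86·0.33 + 198·0.35 = 114.02 m².
T₆₀ = 0.161·V/A = 0.161·372/114.02 = 0.525 s.

0.53 s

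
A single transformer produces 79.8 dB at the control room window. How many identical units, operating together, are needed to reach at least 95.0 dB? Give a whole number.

34

N identical sources give L₁ + 10·log₁₀ N, so require 10·log₁₀ N ≥ 95.0 − 79.8 = 15.2 dB.
N ≥ 10^(15.2/10) = 33.113, so N = 34.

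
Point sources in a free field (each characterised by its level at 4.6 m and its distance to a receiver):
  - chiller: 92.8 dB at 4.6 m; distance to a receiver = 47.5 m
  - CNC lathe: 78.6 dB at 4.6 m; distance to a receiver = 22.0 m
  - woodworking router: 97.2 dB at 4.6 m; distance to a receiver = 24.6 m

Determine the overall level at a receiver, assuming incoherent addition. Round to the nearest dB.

First find each source's level at the receiver (point-source: −20·log₁₀(r/r_ref)), then combine on an intensity basis.
chiller: 92.8 − 20·log₁₀(47.5/4.6) = 92.8 − 20.28 = 72.52 dB.
CNC lathe: 78.6 − 20·log₁₀(22.0/4.6) = 78.6 − 13.59 = 65.01 dB.
woodworking router: 97.2 − 20·log₁₀(24.6/4.6) = 97.2 − 14.56 = 82.64 dB.
Σ 10^(L/10) = 2.045e+08 → L_total = 10·log₁₀(2.045e+08) = 83.11 dB.

83 dB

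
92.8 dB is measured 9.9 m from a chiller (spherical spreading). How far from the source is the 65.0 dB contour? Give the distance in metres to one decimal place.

Point-source spreading drops the level by 20·log₁₀(r₂/r₁); inverting, r₂/r₁ = 10^(ΔL/20).
r₂ = 9.9·10^((92.8−65.0)/20) = 9.9·10^(27.8/20) = 243.02 m.

243.0 m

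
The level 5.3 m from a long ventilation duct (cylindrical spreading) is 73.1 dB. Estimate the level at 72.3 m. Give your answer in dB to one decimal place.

Cylindrical spreading from a line source gives a 10·log₁₀(r₂/r₁) drop.
L₂ = 73.1 − 10·log₁₀(72.3/5.3) = 73.1 − 11.349 = 61.75 dB.

61.8 dB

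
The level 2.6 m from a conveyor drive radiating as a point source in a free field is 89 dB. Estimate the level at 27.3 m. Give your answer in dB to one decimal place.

68.6 dB

Spherical spreading from a point source gives a 20·log₁₀(r₂/r₁) drop.
L₂ = 89 − 20·log₁₀(27.3/2.6) = 89 − 20.424 = 68.58 dB.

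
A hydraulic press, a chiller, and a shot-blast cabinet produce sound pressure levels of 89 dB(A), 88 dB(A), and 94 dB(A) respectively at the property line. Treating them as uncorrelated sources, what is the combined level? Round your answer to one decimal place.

Incoherent sources combine by intensity addition: L_total = 10·log₁₀(Σ 10^(L_i/10)).
Σ 10^(L/10) = 10^(89/10) + 10^(88/10) + 10^(94/10) = 3.937e+09.
L_total = 10·log₁₀(3.937e+09) = 95.95 dB(A).

96.0 dB(A)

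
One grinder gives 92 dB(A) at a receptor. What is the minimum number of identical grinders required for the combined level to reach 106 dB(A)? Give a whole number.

26

Need L₁ + 10·log₁₀ N ≥ 106, i.e. log₁₀ N ≥ 1.40.
N ≥ 10^(14.0/10) = 25.119, so N = 26.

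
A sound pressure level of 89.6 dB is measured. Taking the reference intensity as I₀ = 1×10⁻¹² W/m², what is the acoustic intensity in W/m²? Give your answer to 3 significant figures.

0.000912 W/m²

I = I₀·10^(L/10) = 10⁻¹² × 10^(89.6/10) = 10^(-3.040).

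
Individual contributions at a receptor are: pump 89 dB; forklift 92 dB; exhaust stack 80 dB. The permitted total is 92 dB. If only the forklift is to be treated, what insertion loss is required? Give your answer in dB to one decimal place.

Fixed contribution from the other sources: Σ 10^(L/10) = 10^(89/10) + 10^(80/10) = 8.943e+08 (89.51 dB).
The limit corresponds to 10^(92/10) = 1.585e+09; subtracting the fixed part leaves 6.906e+08 for the forklift, i.e. 88.39 dB.
So the forklift must be reduced from 92 to 88.39 dB: IL = 3.61 dB.

3.6 dB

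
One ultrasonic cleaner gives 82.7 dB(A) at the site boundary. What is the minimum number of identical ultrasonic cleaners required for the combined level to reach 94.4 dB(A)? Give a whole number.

Need L₁ + 10·log₁₀ N ≥ 94.4, i.e. log₁₀ N ≥ 1.17.
N ≥ 10^(11.7/10) = 14.791, so N = 15.

15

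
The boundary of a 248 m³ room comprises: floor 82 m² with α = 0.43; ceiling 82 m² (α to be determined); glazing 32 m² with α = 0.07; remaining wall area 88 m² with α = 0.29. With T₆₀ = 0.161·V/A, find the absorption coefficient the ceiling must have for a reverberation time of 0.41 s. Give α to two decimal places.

0.42

A = 0.161·V/T₆₀ = 0.161·248/0.41 = 97.39 m² sabins.
Absorption from the other surfaces = 82·0.43 + 32·0.07 + 88·0.29 = 63.02 m², so the ceiling must supply 34.37 m² over 82 m².
α = 34.37/82 = 0.419.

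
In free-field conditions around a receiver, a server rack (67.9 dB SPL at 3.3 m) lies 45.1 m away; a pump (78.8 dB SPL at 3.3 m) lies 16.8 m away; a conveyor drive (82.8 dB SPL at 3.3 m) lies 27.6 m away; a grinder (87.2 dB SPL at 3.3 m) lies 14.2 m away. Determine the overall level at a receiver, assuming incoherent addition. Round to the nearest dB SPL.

75 dB SPL

Propagate each source to the receiver with L = L_ref − 20·log₁₀(r/r_ref), then add intensities.
server rack: 67.9 − 20·log₁₀(45.1/3.3) = 67.9 − 22.71 = 45.19 dB SPL.
pump: 78.8 − 20·log₁₀(16.8/3.3) = 78.8 − 14.14 = 64.66 dB SPL.
conveyor drive: 82.8 − 20·log₁₀(27.6/3.3) = 82.8 − 18.45 = 64.35 dB SPL.
grinder: 87.2 − 20·log₁₀(14.2/3.3) = 87.2 − 12.68 = 74.52 dB SPL.
Σ 10^(L/10) = 3.403e+07 → L_total = 10·log₁₀(3.403e+07) = 75.32 dB SPL.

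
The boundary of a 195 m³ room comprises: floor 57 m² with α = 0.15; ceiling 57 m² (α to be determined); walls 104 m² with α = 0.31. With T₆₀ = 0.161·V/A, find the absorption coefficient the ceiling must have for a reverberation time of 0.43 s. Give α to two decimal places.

Required total absorption A = 0.161·195/0.43 = 73.01 m².
Absorption from the other surfaces = 57·0.15 + 104·0.31 = 40.79 m², so the ceiling must supply 32.22 m² over 57 m².
α = 32.22/57 = 0.565.

0.57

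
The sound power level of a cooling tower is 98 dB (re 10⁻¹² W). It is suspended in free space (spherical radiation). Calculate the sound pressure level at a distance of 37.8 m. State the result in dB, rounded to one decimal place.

55.5 dB

The power spreads over a sphere of area 4π·r², so L_p = L_w − 10·log₁₀(4π·r²).
4π·r² = 1.796e+04 m², 10·log₁₀ of that is 42.542 dB.
L_p = 98 − 42.542 = 55.46 dB.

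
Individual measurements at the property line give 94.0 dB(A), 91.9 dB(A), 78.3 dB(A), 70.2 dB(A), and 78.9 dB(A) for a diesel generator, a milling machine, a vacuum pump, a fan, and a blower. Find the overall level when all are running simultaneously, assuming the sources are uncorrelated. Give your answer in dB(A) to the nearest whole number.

96 dB(A)

Incoherent sources combine by intensity addition: L_total = 10·log₁₀(Σ 10^(L_i/10)).
Σ 10^(L/10) = 10^(94.0/10) + 10^(91.9/10) + 10^(78.3/10) + 10^(70.2/10) + 10^(78.9/10) = 4.216e+09.
L_total = 10·log₁₀(4.216e+09) = 96.25 dB(A).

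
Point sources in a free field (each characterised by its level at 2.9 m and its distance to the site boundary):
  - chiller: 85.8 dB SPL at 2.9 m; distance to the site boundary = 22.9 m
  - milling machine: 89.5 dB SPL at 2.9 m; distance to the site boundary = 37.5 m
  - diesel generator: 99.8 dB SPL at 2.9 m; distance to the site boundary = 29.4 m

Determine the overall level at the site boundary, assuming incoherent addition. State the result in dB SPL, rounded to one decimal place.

First find each source's level at the receiver (point-source: −20·log₁₀(r/r_ref)), then combine on an intensity basis.
chiller: 85.8 − 20·log₁₀(22.9/2.9) = 85.8 − 17.95 = 67.85 dB SPL.
milling machine: 89.5 − 20·log₁₀(37.5/2.9) = 89.5 − 22.23 = 67.27 dB SPL.
diesel generator: 99.8 − 20·log₁₀(29.4/2.9) = 99.8 − 20.12 = 79.68 dB SPL.
Σ 10^(L/10) = 1.043e+08 → L_total = 10·log₁₀(1.043e+08) = 80.18 dB SPL.

80.2 dB SPL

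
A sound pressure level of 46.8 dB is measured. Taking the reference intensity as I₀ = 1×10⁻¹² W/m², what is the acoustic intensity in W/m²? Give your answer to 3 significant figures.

4.79e-08 W/m²

I/I₀ = 10^(46.8/10) = 4.786e+04, so I = 4.786e+04 × 10⁻¹² W/m².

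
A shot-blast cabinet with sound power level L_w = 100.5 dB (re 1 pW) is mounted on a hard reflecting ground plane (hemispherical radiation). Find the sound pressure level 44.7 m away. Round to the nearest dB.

Free-field hemispherical radiation: L_p = L_w − 10·log₁₀(2π·r²), r = 44.7 m.
2π·r² = 1.255e+04 m², 10·log₁₀ of that is 40.988 dB.
L_p = 100.5 − 40.988 = 59.51 dB.

60 dB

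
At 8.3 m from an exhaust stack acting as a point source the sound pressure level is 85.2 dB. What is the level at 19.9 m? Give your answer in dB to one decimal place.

77.6 dB

Spherical spreading from a point source gives a 20·log₁₀(r₂/r₁) drop.
L₂ = 85.2 − 20·log₁₀(19.9/8.3) = 85.2 − 7.595 = 77.60 dB.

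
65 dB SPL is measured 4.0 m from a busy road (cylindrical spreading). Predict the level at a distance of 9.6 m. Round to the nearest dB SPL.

61 dB SPL

Line-source attenuation: ΔL = 10·log₁₀(r₂/r₁) = 10·log₁₀(9.6/4.0) = 3.802 dB.
L₂ = 65 − 10·log₁₀(9.6/4.0) = 65 − 3.802 = 61.20 dB SPL.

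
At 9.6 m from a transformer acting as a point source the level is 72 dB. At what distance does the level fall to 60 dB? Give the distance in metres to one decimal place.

For a point source L₁ − L₂ = 20·log₁₀(r₂/r₁), so r₂ = r₁·10^((L₁−L₂)/20).
r₂ = 9.6·10^((72−60)/20) = 9.6·10^(12.0/20) = 38.22 m.

38.2 m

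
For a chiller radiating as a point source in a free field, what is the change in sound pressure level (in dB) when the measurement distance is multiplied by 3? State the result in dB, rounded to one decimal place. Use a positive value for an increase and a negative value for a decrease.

A point source loses 6 dB per doubling of distance; generally ΔL = −20·log₁₀(r₂/r₁).
ΔL = −20·log₁₀(3) = -9.54 dB.

-9.5 dB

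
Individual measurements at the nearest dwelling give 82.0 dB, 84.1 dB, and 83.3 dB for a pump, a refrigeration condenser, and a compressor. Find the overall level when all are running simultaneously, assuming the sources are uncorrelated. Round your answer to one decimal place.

88.0 dB

Incoherent sources combine by intensity addition: L_total = 10·log₁₀(Σ 10^(L_i/10)).
Σ 10^(L/10) = 10^(82.0/10) + 10^(84.1/10) + 10^(83.3/10) = 6.293e+08.
L_total = 10·log₁₀(6.293e+08) = 87.99 dB.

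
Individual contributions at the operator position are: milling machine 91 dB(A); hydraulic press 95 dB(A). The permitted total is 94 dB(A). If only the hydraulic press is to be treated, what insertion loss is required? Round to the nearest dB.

Everything except the hydraulic press sums to 10^(91/10) = 1.259e+09 in linear terms, 91.00 dB(A).
To meet 94 dB(A) overall, the treated hydraulic press may contribute at most 10^(94/10) − 1.259e+09 = 1.253e+09, i.e. 90.98 dB(A).
So the hydraulic press must be reduced from 95 to 90.98 dB(A): IL = 4.02 dB.

4 dB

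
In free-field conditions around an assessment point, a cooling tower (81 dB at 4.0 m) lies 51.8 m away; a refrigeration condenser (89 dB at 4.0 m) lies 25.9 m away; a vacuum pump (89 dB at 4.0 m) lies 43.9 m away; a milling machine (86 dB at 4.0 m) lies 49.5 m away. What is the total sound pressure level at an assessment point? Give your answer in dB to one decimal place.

74.6 dB

Apply inverse-square spreading to bring every level to the receiver, then sum 10^(L/10).
cooling tower: 81 − 20·log₁₀(51.8/4.0) = 81 − 22.25 = 58.75 dB.
refrigeration condenser: 89 − 20·log₁₀(25.9/4.0) = 89 − 16.22 = 72.78 dB.
vacuum pump: 89 − 20·log₁₀(43.9/4.0) = 89 − 20.81 = 68.19 dB.
milling machine: 86 − 20·log₁₀(49.5/4.0) = 86 − 21.85 = 64.15 dB.
Σ 10^(L/10) = 2.889e+07 → L_total = 10·log₁₀(2.889e+07) = 74.61 dB.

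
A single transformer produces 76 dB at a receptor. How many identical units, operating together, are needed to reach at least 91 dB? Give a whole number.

N identical sources give L₁ + 10·log₁₀ N, so require 10·log₁₀ N ≥ 91 − 76 = 15.0 dB.
N ≥ 10^(15.0/10) = 31.623, so N = 32.

32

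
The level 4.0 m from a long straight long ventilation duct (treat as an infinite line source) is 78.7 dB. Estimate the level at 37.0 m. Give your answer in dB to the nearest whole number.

Cylindrical spreading from a line source gives a 10·log₁₀(r₂/r₁) drop.
L₂ = 78.7 − 10·log₁₀(37.0/4.0) = 78.7 − 9.661 = 69.04 dB.

69 dB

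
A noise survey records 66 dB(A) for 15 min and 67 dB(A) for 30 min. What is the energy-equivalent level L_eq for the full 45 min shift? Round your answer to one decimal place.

Weight each interval's intensity by its duration and average over T = 45 min:
Σ tᵢ·10^(Lᵢ/10) = 15·10^(66/10) + 30·10^(67/10) = 2.101e+08.
L_eq = 10·log₁₀(2.101e+08/45) = 66.69 dB(A).

66.7 dB(A)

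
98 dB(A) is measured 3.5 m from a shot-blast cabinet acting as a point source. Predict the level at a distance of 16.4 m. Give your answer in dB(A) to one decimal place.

Spherical spreading from a point source gives a 20·log₁₀(r₂/r₁) drop.
L₂ = 98 − 20·log₁₀(16.4/3.5) = 98 − 13.416 = 84.58 dB(A).

84.6 dB(A)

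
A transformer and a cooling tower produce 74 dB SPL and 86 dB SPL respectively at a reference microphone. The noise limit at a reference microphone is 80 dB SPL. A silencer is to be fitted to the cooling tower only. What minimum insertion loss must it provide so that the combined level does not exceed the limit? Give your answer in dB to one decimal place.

The untreated sources together contribute 10^(74/10) = 2.512e+07, i.e. 74.00 dB SPL.
To meet 80 dB SPL overall, the treated cooling tower may contribute at most 10^(80/10) − 2.512e+07 = 7.488e+07, i.e. 78.74 dB SPL.
Required insertion loss = 86 − 78.74 = 7.26 dB.

7.3 dB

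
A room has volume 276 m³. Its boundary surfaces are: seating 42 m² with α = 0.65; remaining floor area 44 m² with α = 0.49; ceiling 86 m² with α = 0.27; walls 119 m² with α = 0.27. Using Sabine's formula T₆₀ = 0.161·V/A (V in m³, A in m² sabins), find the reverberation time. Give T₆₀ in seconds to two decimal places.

Total absorption A = 42·0.65 + 44·0.49 + 86·0.27 + 119·0.27 = 104.21 m² sabins.
T₆₀ = 0.161·V/A = 0.161·276/104.21 = 0.426 s.

0.43 s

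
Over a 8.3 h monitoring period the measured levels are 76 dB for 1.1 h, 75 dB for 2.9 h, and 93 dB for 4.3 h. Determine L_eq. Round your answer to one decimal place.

90.2 dB

Weight each interval's intensity by its duration and average over T = 8.3 h:
Σ tᵢ·10^(Lᵢ/10) = 1.1·10^(76/10) + 2.9·10^(75/10) + 4.3·10^(93/10) = 8.715e+09.
L_eq = 10·log₁₀(8.715e+09/8.3) = 90.21 dB.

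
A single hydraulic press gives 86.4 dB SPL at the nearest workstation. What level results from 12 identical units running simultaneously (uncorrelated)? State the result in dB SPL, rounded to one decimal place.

L_total = L₁ + 10·log₁₀ N for N identical incoherent sources.
L_total = 86.4 + 10·log₁₀(12) = 86.4 + 10.792 = 97.19 dB SPL.

97.2 dB SPL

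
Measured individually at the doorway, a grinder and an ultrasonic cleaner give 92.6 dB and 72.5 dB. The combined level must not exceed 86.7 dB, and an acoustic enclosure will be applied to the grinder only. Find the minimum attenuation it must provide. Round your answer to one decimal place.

6.1 dB

Fixed contribution from the other source: Σ 10^(L/10) = 10^(72.5/10) = 1.778e+07 (72.50 dB).
The limit corresponds to 10^(86.7/10) = 4.677e+08; subtracting the fixed part leaves 4.500e+08 for the grinder, i.e. 86.53 dB.
So the grinder must be reduced from 92.6 to 86.53 dB: IL = 6.07 dB.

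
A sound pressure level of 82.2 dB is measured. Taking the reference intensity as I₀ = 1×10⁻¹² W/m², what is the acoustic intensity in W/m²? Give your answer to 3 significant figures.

0.000166 W/m²

L = 10·log₁₀(I/I₀) ⇒ I = I₀·10^(L/10) = 10⁻¹² × 10^8.22.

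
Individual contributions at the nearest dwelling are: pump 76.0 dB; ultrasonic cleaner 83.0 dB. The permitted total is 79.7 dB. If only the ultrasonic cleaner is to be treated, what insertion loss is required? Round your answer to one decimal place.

The untreated sources together contribute 10^(76.0/10) = 3.981e+07, i.e. 76.00 dB.
To meet 79.7 dB overall, the treated ultrasonic cleaner may contribute at most 10^(79.7/10) − 3.981e+07 = 5.351e+07, i.e. 77.28 dB.
Required insertion loss = 83.0 − 77.28 = 5.72 dB.

5.7 dB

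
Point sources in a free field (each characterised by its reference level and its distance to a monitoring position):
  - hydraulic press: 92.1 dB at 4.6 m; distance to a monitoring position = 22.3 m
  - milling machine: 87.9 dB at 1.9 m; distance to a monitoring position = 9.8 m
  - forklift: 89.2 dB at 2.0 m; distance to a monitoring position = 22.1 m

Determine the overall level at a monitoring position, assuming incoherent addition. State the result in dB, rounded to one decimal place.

80.0 dB

First find each source's level at the receiver (point-source: −20·log₁₀(r/r_ref)), then combine on an intensity basis.
hydraulic press: 92.1 − 20·log₁₀(22.3/4.6) = 92.1 − 13.71 = 78.39 dB.
milling machine: 87.9 − 20·log₁₀(9.8/1.9) = 87.9 − 14.25 = 73.65 dB.
forklift: 89.2 − 20·log₁₀(22.1/2.0) = 89.2 − 20.87 = 68.33 dB.
Σ 10^(L/10) = 9.900e+07 → L_total = 10·log₁₀(9.900e+07) = 79.96 dB.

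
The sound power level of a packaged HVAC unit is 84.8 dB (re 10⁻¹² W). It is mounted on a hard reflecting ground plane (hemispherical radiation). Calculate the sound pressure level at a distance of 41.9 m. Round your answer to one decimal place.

Free-field hemispherical radiation: L_p = L_w − 10·log₁₀(2π·r²), r = 41.9 m.
2π·r² = 1.103e+04 m², 10·log₁₀ of that is 40.426 dB.
L_p = 84.8 − 40.426 = 44.37 dB.

44.4 dB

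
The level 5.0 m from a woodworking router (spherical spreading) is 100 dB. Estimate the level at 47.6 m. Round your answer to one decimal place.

Spherical spreading from a point source gives a 20·log₁₀(r₂/r₁) drop.
L₂ = 100 − 20·log₁₀(47.6/5.0) = 100 − 19.573 = 80.43 dB.

80.4 dB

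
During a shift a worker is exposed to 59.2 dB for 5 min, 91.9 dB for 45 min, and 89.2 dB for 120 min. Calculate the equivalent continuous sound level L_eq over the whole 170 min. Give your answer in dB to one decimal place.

90.0 dB

L_eq = 10·log₁₀[(1/T)·Σ tᵢ·10^(Lᵢ/10)] with T = 170 min.
Σ tᵢ·10^(Lᵢ/10) = 5·10^(59.2/10) + 45·10^(91.9/10) + 120·10^(89.2/10) = 1.695e+11.
L_eq = 10·log₁₀(1.695e+11/170) = 89.99 dB.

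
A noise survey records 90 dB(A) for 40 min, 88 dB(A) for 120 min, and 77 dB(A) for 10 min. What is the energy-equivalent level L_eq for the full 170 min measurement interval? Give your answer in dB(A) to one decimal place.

88.3 dB(A)

Weight each interval's intensity by its duration and average over T = 170 min:
Σ tᵢ·10^(Lᵢ/10) = 40·10^(90/10) + 120·10^(88/10) + 10·10^(77/10) = 1.162e+11.
L_eq = 10·log₁₀(1.162e+11/170) = 88.35 dB(A).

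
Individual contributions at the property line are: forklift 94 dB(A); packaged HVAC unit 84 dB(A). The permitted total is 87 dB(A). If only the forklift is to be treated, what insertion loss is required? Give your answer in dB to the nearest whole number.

Everything except the forklift sums to 10^(84/10) = 2.512e+08 in linear terms, 84.00 dB(A).
The limit corresponds to 10^(87/10) = 5.012e+08; subtracting the fixed part leaves 2.500e+08 for the forklift, i.e. 83.98 dB(A).
Required insertion loss = 94 − 83.98 = 10.02 dB.

10 dB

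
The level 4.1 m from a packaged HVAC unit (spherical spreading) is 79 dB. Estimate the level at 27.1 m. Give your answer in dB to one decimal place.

62.6 dB

Point-source attenuation: ΔL = 20·log₁₀(r₂/r₁) = 20·log₁₀(27.1/4.1) = 16.404 dB.
L₂ = 79 − 20·log₁₀(27.1/4.1) = 79 − 16.404 = 62.60 dB.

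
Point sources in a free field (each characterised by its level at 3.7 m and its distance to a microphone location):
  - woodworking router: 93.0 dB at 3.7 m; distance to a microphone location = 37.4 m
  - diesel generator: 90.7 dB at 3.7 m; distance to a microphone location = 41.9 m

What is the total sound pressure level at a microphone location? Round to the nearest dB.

75 dB

First find each source's level at the receiver (point-source: −20·log₁₀(r/r_ref)), then combine on an intensity basis.
woodworking router: 93.0 − 20·log₁₀(37.4/3.7) = 93.0 − 20.09 = 72.91 dB.
diesel generator: 90.7 − 20·log₁₀(41.9/3.7) = 90.7 − 21.08 = 69.62 dB.
Σ 10^(L/10) = 2.869e+07 → L_total = 10·log₁₀(2.869e+07) = 74.58 dB.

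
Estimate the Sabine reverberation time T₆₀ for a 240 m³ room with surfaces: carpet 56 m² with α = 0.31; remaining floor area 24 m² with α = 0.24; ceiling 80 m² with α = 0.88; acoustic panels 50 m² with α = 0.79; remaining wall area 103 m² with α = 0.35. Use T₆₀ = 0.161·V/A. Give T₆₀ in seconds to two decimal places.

Summing Sᵢαᵢ: 56·0.31 + 24·0.24 + 80·0.88 + 50·0.79 + 103·0.35 = 169.07 m².
T₆₀ = 0.161 × 240 / 169.07 = 0.229 s.

0.23 s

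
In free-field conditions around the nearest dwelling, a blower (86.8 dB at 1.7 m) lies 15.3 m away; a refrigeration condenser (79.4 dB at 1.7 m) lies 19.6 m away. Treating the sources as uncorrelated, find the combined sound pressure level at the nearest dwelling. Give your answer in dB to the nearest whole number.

First find each source's level at the receiver (point-source: −20·log₁₀(r/r_ref)), then combine on an intensity basis.
blower: 86.8 − 20·log₁₀(15.3/1.7) = 86.8 − 19.08 = 67.72 dB.
refrigeration condenser: 79.4 − 20·log₁₀(19.6/1.7) = 79.4 − 21.24 = 58.16 dB.
Σ 10^(L/10) = 6.564e+06 → L_total = 10·log₁₀(6.564e+06) = 68.17 dB.

68 dB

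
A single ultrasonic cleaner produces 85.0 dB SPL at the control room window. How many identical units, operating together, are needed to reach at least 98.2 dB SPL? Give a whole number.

The shortfall is 98.2 − 85.0 = 13.2 dB, and N units add 10·log₁₀ N, so need 10·log₁₀ N ≥ 13.2.
N ≥ 10^(13.2/10) = 20.893, so N = 21.

21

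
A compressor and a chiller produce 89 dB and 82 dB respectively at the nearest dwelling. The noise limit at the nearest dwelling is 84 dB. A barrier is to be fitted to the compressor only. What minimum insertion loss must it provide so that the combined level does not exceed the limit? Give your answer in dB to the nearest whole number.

Fixed contribution from the other source: Σ 10^(L/10) = 10^(82/10) = 1.585e+08 (82.00 dB).
To meet 84 dB overall, the treated compressor may contribute at most 10^(84/10) − 1.585e+08 = 9.270e+07, i.e. 79.67 dB.
Required insertion loss = 89 − 79.67 = 9.33 dB.

9 dB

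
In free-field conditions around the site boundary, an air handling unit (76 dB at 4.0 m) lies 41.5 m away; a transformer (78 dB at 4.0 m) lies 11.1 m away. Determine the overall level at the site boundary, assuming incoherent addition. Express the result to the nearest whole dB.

69 dB

Propagate each source to the receiver with L = L_ref − 20·log₁₀(r/r_ref), then add intensities.
air handling unit: 76 − 20·log₁₀(41.5/4.0) = 76 − 20.32 = 55.68 dB.
transformer: 78 − 20·log₁₀(11.1/4.0) = 78 − 8.87 = 69.13 dB.
Σ 10^(L/10) = 8.563e+06 → L_total = 10·log₁₀(8.563e+06) = 69.33 dB.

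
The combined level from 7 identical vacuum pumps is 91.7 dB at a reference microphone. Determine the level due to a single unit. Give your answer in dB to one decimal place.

83.2 dB

7 equal contributions raise the level by 10·log₁₀ 7 = 8.451 dB, so each unit alone gives 91.7 − 8.451.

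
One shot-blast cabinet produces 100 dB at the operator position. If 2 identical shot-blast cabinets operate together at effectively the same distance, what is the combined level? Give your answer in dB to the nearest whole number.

N identical incoherent sources raise the level by 10·log₁₀ N.
L_total = 100 + 10·log₁₀(2) = 100 + 3.010 = 103.01 dB.

103 dB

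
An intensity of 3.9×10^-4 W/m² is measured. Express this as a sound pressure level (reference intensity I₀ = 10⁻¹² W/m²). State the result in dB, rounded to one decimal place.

85.9 dB

L = 10·log₁₀(I/I₀) = 10·log₁₀(3.9×10^-4/10⁻¹²) = 10·log₁₀(3.9×10^8).
L = 10·(0.5911 + 8) = 85.91 dB.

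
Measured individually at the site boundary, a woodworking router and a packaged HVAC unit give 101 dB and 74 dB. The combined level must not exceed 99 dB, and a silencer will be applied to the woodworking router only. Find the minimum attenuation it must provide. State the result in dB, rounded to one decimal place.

The untreated sources together contribute 10^(74/10) = 2.512e+07, i.e. 74.00 dB.
The limit corresponds to 10^(99/10) = 7.943e+09; subtracting the fixed part leaves 7.918e+09 for the woodworking router, i.e. 98.99 dB.
So the woodworking router must be reduced from 101 to 98.99 dB: IL = 2.01 dB.

2.0 dB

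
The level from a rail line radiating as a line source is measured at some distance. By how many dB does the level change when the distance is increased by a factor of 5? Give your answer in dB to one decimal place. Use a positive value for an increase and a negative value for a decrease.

-7.0 dB

With cylindrical spreading the level changes by −10·log₁₀(r₂/r₁).
ΔL = −10·log₁₀(5) = -6.99 dB.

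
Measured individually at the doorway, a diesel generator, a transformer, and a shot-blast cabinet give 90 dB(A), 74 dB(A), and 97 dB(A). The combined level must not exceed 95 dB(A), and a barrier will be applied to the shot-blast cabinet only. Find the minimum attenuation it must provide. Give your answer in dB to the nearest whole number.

The untreated sources together contribute 10^(90/10) + 10^(74/10) = 1.025e+09, i.e. 90.11 dB(A).
The limit corresponds to 10^(95/10) = 3.162e+09; subtracting the fixed part leaves 2.137e+09 for the shot-blast cabinet, i.e. 93.30 dB(A).
So the shot-blast cabinet must be reduced from 97 to 93.30 dB(A): IL = 3.70 dB.

4 dB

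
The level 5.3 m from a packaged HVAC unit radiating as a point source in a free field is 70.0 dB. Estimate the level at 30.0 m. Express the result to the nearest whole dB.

Spherical spreading from a point source gives a 20·log₁₀(r₂/r₁) drop.
L₂ = 70.0 − 20·log₁₀(30.0/5.3) = 70.0 − 15.057 = 54.94 dB.

55 dB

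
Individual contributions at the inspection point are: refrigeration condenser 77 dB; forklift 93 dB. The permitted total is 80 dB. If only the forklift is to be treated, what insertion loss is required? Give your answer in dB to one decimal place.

16.0 dB

Everything except the forklift sums to 10^(77/10) = 5.012e+07 in linear terms, 77.00 dB.
The limit corresponds to 10^(80/10) = 1.000e+08; subtracting the fixed part leaves 4.988e+07 for the forklift, i.e. 76.98 dB.
So the forklift must be reduced from 93 to 76.98 dB: IL = 16.02 dB.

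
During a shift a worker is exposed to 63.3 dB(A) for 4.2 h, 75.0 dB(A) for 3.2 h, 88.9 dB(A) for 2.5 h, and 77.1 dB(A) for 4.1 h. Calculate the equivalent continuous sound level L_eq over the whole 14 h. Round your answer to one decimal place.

The energy average is taken in the linear domain: L_eq = 10·log₁₀[(Σ tᵢ·10^(Lᵢ/10))/T], T = 14 h.
Σ tᵢ·10^(Lᵢ/10) = 4.2·10^(63.3/10) + 3.2·10^(75.0/10) + 2.5·10^(88.9/10) + 4.1·10^(77.1/10) = 2.261e+09.
L_eq = 10·log₁₀(2.261e+09/14) = 82.08 dB(A).

82.1 dB(A)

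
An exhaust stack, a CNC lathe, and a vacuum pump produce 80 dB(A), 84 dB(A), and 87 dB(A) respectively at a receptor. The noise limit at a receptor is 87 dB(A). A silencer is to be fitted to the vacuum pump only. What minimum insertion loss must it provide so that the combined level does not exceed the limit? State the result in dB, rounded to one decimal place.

5.2 dB

Everything except the vacuum pump sums to 10^(80/10) + 10^(84/10) = 3.512e+08 in linear terms, 85.46 dB(A).
To meet 87 dB(A) overall, the treated vacuum pump may contribute at most 10^(87/10) − 3.512e+08 = 1.500e+08, i.e. 81.76 dB(A).
So the vacuum pump must be reduced from 87 to 81.76 dB(A): IL = 5.24 dB.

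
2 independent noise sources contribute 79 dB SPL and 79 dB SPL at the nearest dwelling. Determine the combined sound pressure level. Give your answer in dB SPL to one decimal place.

82.0 dB SPL

For uncorrelated sources the intensities add, so convert each level to linear form, sum, and take 10·log₁₀ of the total.
Σ 10^(L/10) = 10^(79/10) + 10^(79/10) = 1.589e+08.
L_total = 10·log₁₀(1.589e+08) = 82.01 dB SPL.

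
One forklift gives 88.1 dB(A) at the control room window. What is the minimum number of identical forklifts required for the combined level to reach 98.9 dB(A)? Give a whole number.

The shortfall is 98.9 − 88.1 = 10.8 dB, and N units add 10·log₁₀ N, so need 10·log₁₀ N ≥ 10.8.
N ≥ 10^(10.8/10) = 12.023, so N = 13.

13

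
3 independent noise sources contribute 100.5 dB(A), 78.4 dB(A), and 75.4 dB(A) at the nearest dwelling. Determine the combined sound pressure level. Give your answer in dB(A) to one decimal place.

For uncorrelated sources the intensities add, so convert each level to linear form, sum, and take 10·log₁₀ of the total.
Σ 10^(L/10) = 10^(100.5/10) + 10^(78.4/10) + 10^(75.4/10) = 1.132e+10.
L_total = 10·log₁₀(1.132e+10) = 100.54 dB(A).

100.5 dB(A)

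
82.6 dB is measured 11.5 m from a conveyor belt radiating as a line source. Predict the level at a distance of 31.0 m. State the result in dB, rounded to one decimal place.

For a line source, L₂ = L₁ − 10·log₁₀(r₂/r₁).
L₂ = 82.6 − 10·log₁₀(31.0/11.5) = 82.6 − 4.307 = 78.29 dB.

78.3 dB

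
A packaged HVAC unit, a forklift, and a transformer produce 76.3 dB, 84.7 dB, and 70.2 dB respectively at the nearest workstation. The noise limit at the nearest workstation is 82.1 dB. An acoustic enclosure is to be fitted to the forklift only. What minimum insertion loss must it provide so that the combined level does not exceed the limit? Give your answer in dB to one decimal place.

4.3 dB

The untreated sources together contribute 10^(76.3/10) + 10^(70.2/10) = 5.313e+07, i.e. 77.25 dB.
The limit corresponds to 10^(82.1/10) = 1.622e+08; subtracting the fixed part leaves 1.091e+08 for the forklift, i.e. 80.38 dB.
So the forklift must be reduced from 84.7 to 80.38 dB: IL = 4.32 dB.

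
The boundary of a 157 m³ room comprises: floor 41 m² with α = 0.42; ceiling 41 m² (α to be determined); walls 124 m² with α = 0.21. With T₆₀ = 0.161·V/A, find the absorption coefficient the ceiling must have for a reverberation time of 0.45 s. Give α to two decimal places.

Required total absorption A = 0.161·157/0.45 = 56.17 m².
Absorption from the other surfaces = 41·0.42 + 124·0.21 = 43.26 m², so the ceiling must supply 12.91 m² over 41 m².
α = 12.91/41 = 0.315.

0.31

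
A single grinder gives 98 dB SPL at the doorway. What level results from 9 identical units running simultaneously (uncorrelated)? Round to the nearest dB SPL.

108 dB SPL

N identical incoherent sources raise the level by 10·log₁₀ N.
L_total = 98 + 10·log₁₀(9) = 98 + 9.542 = 107.54 dB SPL.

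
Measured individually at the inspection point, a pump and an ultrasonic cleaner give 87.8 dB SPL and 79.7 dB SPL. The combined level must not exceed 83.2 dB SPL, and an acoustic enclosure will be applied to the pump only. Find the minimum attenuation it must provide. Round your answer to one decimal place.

Everything except the pump sums to 10^(79.7/10) = 9.333e+07 in linear terms, 79.70 dB SPL.
To meet 83.2 dB SPL overall, the treated pump may contribute at most 10^(83.2/10) − 9.333e+07 = 1.156e+08, i.e. 80.63 dB SPL.
Required insertion loss = 87.8 − 80.63 = 7.17 dB.

7.2 dB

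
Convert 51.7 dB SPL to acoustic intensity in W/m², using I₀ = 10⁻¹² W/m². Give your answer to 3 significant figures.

L = 10·log₁₀(I/I₀) ⇒ I = I₀·10^(L/10) = 10⁻¹² × 10^5.17.

1.48e-07 W/m²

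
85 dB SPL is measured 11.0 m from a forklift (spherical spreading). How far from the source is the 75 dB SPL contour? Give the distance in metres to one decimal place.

For a point source L₁ − L₂ = 20·log₁₀(r₂/r₁), so r₂ = r₁·10^((L₁−L₂)/20).
r₂ = 11.0·10^((85−75)/20) = 11.0·10^(10.0/20) = 34.79 m.

34.8 m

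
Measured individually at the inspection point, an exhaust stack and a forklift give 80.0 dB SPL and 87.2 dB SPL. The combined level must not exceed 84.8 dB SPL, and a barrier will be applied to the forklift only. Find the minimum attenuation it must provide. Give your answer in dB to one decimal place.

4.1 dB

Everything except the forklift sums to 10^(80.0/10) = 1.000e+08 in linear terms, 80.00 dB SPL.
The limit corresponds to 10^(84.8/10) = 3.020e+08; subtracting the fixed part leaves 2.020e+08 for the forklift, i.e. 83.05 dB SPL.
Required insertion loss = 87.2 − 83.05 = 4.15 dB.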